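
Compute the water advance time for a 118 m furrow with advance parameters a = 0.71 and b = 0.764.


t = (L/a)^(1/b)
t = (118/0.71)^(1/0.764)
t = 166.197183^(1/0.764)

806.4463 min


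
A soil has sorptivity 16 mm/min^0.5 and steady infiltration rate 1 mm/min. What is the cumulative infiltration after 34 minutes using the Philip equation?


F = S*sqrt(t) + A*t
F = 16*sqrt(34) + 1*34
F = 16*5.830952 + 34

127.2952 mm


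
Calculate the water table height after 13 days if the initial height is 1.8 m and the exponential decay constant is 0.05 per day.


m = m0 * exp(-k*t)
m = 1.8 * exp(-0.05 * 13)
m = 1.8 * exp(-0.6500)

0.9397 m


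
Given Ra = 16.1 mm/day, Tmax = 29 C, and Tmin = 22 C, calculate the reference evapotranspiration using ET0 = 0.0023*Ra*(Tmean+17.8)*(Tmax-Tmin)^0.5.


Tmean = (Tmax + Tmin)/2 = (29 + 22)/2 = 25.5
ET0 = 0.0023 * 16.1 * (25.5 + 17.8) * sqrt(29 - 22)
ET0 = 0.0023 * 16.1 * 43.3 * 2.645751

4.2422 mm/day


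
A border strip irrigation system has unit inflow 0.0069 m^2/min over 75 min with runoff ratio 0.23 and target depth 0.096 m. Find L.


L = q*t/((1+r)*Z)
L = 0.0069*75/((1+0.23)*0.096)
L = 0.5175/0.11808

4.3826 m


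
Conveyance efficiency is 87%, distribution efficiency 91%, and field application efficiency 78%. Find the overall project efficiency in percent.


Ec = 0.87, Eb = 0.91, Ea = 0.78
E = 0.87 * 0.91 * 0.78 * 100 = 61.7526%

61.7526 %


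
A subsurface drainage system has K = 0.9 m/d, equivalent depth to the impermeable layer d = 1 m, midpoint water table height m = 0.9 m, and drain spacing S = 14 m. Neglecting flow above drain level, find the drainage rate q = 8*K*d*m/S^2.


q = 8*K*d*m/S^2
q = 8*0.9*1*0.9/14^2
q = 6.4800 / 196

0.0331 m/d


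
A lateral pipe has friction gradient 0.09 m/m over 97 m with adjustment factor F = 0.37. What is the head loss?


hf = J * L * F = 0.09 * 97 * 0.37 = 3.2301 m

3.2301 m


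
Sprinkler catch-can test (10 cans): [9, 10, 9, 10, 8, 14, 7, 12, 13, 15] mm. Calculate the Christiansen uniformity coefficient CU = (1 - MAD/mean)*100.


mean = 10.700000 mm
MAD = 2.240000 mm
CU = (1 - 2.240000/10.700000)*100

79.0654 %


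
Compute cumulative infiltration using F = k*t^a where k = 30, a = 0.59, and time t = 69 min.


F = k * t^a = 30 * 69^0.59
F = 30 * 12.159647

364.7894 mm


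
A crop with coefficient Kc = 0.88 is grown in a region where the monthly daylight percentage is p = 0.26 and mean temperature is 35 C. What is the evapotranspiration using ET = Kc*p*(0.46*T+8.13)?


ET = Kc * p * (0.46*T + 8.13)
ET = 0.88 * 0.26 * (0.46*35 + 8.13)
ET = 0.88 * 0.26 * 24.2300

5.5438 mm/day


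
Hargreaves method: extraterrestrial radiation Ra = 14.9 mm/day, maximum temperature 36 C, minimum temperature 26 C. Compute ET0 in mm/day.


Tmean = (Tmax + Tmin)/2 = (36 + 26)/2 = 31.0
ET0 = 0.0023 * 14.9 * (31.0 + 17.8) * sqrt(36 - 26)
ET0 = 0.0023 * 14.9 * 48.8 * 3.162278

5.2885 mm/day


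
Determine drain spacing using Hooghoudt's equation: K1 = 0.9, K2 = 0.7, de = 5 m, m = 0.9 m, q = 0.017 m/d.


S^2 = 8*K2*de*m/q + 4*K1*m^2/q
S^2 = 8*0.7*5*0.9/0.017 + 4*0.9*0.9^2/0.017
S = sqrt(1653.8824)

40.6680 m


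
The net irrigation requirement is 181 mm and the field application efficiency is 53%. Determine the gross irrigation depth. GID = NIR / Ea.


Ea = 53% = 0.53
GID = NIR / Ea = 181 / 0.53 = 341.5094 mm

341.5094 mm


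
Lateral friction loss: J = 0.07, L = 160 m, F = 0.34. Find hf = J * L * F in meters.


hf = J * L * F = 0.07 * 160 * 0.34 = 3.8080 m

3.8080 m


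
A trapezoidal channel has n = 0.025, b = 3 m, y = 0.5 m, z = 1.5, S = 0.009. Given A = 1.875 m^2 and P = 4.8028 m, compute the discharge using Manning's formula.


R = A/P = 1.875/4.8028 = 0.390397
Q = (1/0.025) * 1.875 * 0.390397^(2/3) * 0.009^0.5

3.8006 m^3/s


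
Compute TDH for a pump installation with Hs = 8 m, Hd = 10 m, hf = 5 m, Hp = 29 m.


TDH = Hs + Hd + hf + Hp = 8 + 10 + 5 + 29 = 52

52 m


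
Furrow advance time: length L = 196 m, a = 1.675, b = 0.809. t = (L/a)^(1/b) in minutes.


t = (L/a)^(1/b)
t = (196/1.675)^(1/0.809)
t = 117.014925^(1/0.809)

360.1973 min


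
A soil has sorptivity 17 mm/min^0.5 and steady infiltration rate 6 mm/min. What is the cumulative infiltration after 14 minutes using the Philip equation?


F = S*sqrt(t) + A*t
F = 17*sqrt(14) + 6*14
F = 17*3.741657 + 84

147.6082 mm


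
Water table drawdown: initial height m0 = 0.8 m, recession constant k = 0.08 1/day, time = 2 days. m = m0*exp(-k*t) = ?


m = m0 * exp(-k*t)
m = 0.8 * exp(-0.08 * 2)
m = 0.8 * exp(-0.1600)

0.6817 m


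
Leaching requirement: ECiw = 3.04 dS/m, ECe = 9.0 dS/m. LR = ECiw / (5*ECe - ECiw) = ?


LR = ECiw / (5*ECe - ECiw)
LR = 3.04 / (5*9.0 - 3.04)
LR = 3.04 / 41.9600

0.0724


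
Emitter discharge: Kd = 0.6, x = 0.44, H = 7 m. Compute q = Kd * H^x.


q = Kd * H^x = 0.6 * 7^0.44 = 0.6 * 2.354199

1.4125 L/h


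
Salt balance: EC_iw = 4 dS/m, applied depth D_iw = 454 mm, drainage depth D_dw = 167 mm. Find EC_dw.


EC_dw = EC_iw * D_iw / D_dw
EC_dw = 4 * 454 / 167
EC_dw = 1816 / 167

10.8743 dS/m


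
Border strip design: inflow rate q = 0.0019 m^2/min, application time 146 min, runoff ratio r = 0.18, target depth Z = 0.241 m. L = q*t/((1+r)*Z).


L = q*t/((1+r)*Z)
L = 0.0019*146/((1+0.18)*0.241)
L = 0.2774/0.28438

0.9755 m


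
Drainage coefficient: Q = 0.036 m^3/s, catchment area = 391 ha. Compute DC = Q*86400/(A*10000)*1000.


DC = Q * 86400 / (A * 10000) * 1000
DC = 0.036 * 86400 / (391 * 10000) * 1000
DC = 3110400.0000 / 3910000

0.7955 mm/day


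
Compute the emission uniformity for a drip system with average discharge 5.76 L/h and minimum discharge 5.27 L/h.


EU = (q_min/q_avg)*100 = (5.27/5.76)*100 = 91.4931%

91.4931 %


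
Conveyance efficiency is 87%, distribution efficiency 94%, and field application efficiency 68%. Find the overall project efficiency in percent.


Ec = 0.87, Eb = 0.94, Ea = 0.68
E = 0.87 * 0.94 * 0.68 * 100 = 55.6104%

55.6104 %


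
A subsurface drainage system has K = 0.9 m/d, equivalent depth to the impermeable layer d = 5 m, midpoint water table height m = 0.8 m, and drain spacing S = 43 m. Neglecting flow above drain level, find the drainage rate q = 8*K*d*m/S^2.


q = 8*K*d*m/S^2
q = 8*0.9*5*0.8/43^2
q = 28.8000 / 1849

0.0156 m/d


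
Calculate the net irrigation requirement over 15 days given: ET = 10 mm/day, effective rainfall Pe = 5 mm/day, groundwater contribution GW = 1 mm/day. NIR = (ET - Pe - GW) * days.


Daily deficit = ET - Pe - GW = 10 - 5 - 1 = 4 mm/day
NIR = 4 * 15 = 60 mm

60.0000 mm


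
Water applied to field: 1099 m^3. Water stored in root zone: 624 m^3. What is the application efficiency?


Ea = V_root / V_field * 100 = 624 / 1099 * 100 = 56.7789%

56.7789 %


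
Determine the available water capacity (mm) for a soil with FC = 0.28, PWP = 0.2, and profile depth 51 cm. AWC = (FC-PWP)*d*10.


AWC = (FC - PWP) * d * 10
AWC = (0.28 - 0.2) * 51 * 10
AWC = 0.0800 * 51 * 10

40.8000 mm


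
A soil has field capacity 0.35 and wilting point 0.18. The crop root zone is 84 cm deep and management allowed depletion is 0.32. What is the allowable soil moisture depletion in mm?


SMD = (FC - PWP) * d * MAD * 10
SMD = (0.35 - 0.18) * 84 * 0.32 * 10
SMD = 0.1700 * 84 * 0.32 * 10

45.6960 mm


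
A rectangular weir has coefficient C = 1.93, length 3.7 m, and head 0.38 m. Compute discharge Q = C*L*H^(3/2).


Q = C * L * H^(3/2) = 1.93 * 3.7 * 0.38^1.5 = 1.93 * 3.7 * 0.234248

1.6728 m^3/s


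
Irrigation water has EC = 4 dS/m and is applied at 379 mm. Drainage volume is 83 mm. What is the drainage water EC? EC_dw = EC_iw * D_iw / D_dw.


EC_dw = EC_iw * D_iw / D_dw
EC_dw = 4 * 379 / 83
EC_dw = 1516 / 83

18.2651 dS/m


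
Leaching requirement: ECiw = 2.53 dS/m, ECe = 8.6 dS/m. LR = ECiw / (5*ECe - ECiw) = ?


LR = ECiw / (5*ECe - ECiw)
LR = 2.53 / (5*8.6 - 2.53)
LR = 2.53 / 40.4700

0.0625


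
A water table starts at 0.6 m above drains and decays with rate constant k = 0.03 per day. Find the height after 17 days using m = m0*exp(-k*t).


m = m0 * exp(-k*t)
m = 0.6 * exp(-0.03 * 17)
m = 0.6 * exp(-0.5100)

0.3603 m


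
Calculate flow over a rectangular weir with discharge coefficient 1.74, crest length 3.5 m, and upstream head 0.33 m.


Q = C * L * H^(3/2) = 1.74 * 3.5 * 0.33^1.5 = 1.74 * 3.5 * 0.189571

1.1545 m^3/s


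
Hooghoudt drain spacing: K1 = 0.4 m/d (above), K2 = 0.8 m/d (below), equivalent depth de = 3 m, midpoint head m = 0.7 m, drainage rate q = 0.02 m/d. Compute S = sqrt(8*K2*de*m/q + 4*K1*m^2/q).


S^2 = 8*K2*de*m/q + 4*K1*m^2/q
S^2 = 8*0.8*3*0.7/0.02 + 4*0.4*0.7^2/0.02
S = sqrt(711.2000)

26.6683 m


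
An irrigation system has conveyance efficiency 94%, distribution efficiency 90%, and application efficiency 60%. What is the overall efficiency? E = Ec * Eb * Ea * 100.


Ec = 0.94, Eb = 0.9, Ea = 0.6
E = 0.94 * 0.9 * 0.6 * 100 = 50.7600%

50.7600 %


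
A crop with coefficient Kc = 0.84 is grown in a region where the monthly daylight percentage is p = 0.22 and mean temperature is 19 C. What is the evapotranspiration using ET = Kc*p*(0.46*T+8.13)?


ET = Kc * p * (0.46*T + 8.13)
ET = 0.84 * 0.22 * (0.46*19 + 8.13)
ET = 0.84 * 0.22 * 16.8700

3.1176 mm/day


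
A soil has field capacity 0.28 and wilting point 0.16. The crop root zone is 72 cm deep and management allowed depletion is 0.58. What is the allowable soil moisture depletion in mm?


SMD = (FC - PWP) * d * MAD * 10
SMD = (0.28 - 0.16) * 72 * 0.58 * 10
SMD = 0.1200 * 72 * 0.58 * 10

50.1120 mm


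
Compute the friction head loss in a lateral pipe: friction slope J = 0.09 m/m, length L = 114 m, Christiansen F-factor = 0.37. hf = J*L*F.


hf = J * L * F = 0.09 * 114 * 0.37 = 3.7962 m

3.7962 m


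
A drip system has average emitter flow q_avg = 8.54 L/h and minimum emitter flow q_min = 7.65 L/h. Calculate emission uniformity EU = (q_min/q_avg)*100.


EU = (q_min/q_avg)*100 = (7.65/8.54)*100 = 89.5785%

89.5785 %


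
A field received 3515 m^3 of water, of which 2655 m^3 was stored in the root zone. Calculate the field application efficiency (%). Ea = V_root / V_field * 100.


Ea = V_root / V_field * 100 = 2655 / 3515 * 100 = 75.5334%

75.5334 %


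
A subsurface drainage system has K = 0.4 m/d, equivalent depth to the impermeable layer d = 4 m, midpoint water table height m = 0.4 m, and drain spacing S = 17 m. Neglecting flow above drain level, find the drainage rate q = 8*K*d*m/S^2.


q = 8*K*d*m/S^2
q = 8*0.4*4*0.4/17^2
q = 5.1200 / 289

0.0177 m/d


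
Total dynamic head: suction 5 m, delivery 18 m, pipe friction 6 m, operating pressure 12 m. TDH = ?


TDH = Hs + Hd + hf + Hp = 5 + 18 + 6 + 12 = 41

41 m


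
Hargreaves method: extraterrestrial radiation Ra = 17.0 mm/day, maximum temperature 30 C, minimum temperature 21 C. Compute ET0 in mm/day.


Tmean = (Tmax + Tmin)/2 = (30 + 21)/2 = 25.5
ET0 = 0.0023 * 17.0 * (25.5 + 17.8) * sqrt(30 - 21)
ET0 = 0.0023 * 17.0 * 43.3 * 3.000000

5.0791 mm/day


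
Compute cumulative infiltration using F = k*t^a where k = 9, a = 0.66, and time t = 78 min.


F = k * t^a = 9 * 78^0.66
F = 9 * 17.733009

159.5971 mm


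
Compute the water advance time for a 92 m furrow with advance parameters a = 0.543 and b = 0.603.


t = (L/a)^(1/b)
t = (92/0.543)^(1/0.603)
t = 169.429098^(1/0.603)

4971.6152 min


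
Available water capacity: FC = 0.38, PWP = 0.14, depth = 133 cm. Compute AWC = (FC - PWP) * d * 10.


AWC = (FC - PWP) * d * 10
AWC = (0.38 - 0.14) * 133 * 10
AWC = 0.2400 * 133 * 10

319.2000 mm


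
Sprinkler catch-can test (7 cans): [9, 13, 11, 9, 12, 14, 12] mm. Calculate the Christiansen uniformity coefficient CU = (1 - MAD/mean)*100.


mean = 11.428571 mm
MAD = 1.510204 mm
CU = (1 - 1.510204/11.428571)*100

86.7857 %


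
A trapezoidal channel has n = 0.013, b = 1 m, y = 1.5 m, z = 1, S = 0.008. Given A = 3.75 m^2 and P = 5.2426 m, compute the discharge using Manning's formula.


R = A/P = 3.75/5.2426 = 0.715294
Q = (1/0.013) * 3.75 * 0.715294^(2/3) * 0.008^0.5

20.6359 m^3/s


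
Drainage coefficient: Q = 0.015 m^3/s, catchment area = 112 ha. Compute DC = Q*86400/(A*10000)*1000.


DC = Q * 86400 / (A * 10000) * 1000
DC = 0.015 * 86400 / (112 * 10000) * 1000
DC = 1296000.0000 / 1120000

1.1571 mm/day


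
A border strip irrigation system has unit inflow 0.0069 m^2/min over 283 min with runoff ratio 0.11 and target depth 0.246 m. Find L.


L = q*t/((1+r)*Z)
L = 0.0069*283/((1+0.11)*0.246)
L = 1.9527/0.27306

7.1512 m


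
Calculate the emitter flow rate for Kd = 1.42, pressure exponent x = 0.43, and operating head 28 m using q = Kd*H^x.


q = Kd * H^x = 1.42 * 28^0.43 = 1.42 * 4.190617

5.9507 L/h


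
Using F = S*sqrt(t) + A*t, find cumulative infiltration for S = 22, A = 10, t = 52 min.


F = S*sqrt(t) + A*t
F = 22*sqrt(52) + 10*52
F = 22*7.211103 + 520

678.6443 mm


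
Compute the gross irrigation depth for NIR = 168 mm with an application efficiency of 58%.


Ea = 58% = 0.58
GID = NIR / Ea = 168 / 0.58 = 289.6552 mm

289.6552 mm


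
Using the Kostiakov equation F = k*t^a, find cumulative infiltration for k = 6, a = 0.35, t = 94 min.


F = k * t^a = 6 * 94^0.35
F = 6 * 4.904500

29.4270 mm


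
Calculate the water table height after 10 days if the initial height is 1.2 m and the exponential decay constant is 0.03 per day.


m = m0 * exp(-k*t)
m = 1.2 * exp(-0.03 * 10)
m = 1.2 * exp(-0.3000)

0.8890 m


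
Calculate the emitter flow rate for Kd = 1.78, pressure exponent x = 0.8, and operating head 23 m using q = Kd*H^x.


q = Kd * H^x = 1.78 * 23^0.8 = 1.78 * 12.285201

21.8677 L/h


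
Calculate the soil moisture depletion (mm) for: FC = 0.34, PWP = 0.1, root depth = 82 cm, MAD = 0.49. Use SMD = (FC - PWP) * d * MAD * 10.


SMD = (FC - PWP) * d * MAD * 10
SMD = (0.34 - 0.1) * 82 * 0.49 * 10
SMD = 0.2400 * 82 * 0.49 * 10

96.4320 mm


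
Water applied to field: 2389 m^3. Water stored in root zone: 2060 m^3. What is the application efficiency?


Ea = V_root / V_field * 100 = 2060 / 2389 * 100 = 86.2285%

86.2285 %


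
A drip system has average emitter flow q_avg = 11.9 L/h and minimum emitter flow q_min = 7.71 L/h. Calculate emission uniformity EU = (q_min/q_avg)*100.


EU = (q_min/q_avg)*100 = (7.71/11.9)*100 = 64.7899%

64.7899 %


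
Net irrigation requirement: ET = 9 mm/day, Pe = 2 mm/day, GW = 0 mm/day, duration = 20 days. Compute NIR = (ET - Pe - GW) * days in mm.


Daily deficit = ET - Pe - GW = 9 - 2 - 0 = 7 mm/day
NIR = 7 * 20 = 140 mm

140.0000 mm


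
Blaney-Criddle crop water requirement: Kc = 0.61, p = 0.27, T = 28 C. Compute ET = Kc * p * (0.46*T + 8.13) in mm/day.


ET = Kc * p * (0.46*T + 8.13)
ET = 0.61 * 0.27 * (0.46*28 + 8.13)
ET = 0.61 * 0.27 * 21.0100

3.4603 mm/day


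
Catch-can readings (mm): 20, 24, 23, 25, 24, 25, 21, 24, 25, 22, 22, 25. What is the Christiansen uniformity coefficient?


mean = 23.333333 mm
MAD = 1.444444 mm
CU = (1 - 1.444444/23.333333)*100

93.8095 %


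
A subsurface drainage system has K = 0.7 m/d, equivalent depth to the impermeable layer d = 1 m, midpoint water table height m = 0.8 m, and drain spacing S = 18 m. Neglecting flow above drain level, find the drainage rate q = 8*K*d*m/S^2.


q = 8*K*d*m/S^2
q = 8*0.7*1*0.8/18^2
q = 4.4800 / 324

0.0138 m/d


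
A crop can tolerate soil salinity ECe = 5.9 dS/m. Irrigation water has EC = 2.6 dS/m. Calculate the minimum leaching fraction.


LR = ECiw / (5*ECe - ECiw)
LR = 2.6 / (5*5.9 - 2.6)
LR = 2.6 / 26.9000

0.0967


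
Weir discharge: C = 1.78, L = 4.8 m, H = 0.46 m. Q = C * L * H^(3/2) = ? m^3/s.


Q = C * L * H^(3/2) = 1.78 * 4.8 * 0.46^1.5 = 1.78 * 4.8 * 0.311987

2.6656 m^3/s


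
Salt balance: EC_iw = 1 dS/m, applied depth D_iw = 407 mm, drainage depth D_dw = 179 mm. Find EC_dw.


EC_dw = EC_iw * D_iw / D_dw
EC_dw = 1 * 407 / 179
EC_dw = 407 / 179

2.2737 dS/m


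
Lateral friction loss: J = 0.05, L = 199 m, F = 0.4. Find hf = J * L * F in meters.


hf = J * L * F = 0.05 * 199 * 0.4 = 3.9800 m

3.9800 m


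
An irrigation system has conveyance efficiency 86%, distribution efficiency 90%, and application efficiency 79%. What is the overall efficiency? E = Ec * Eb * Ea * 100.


Ec = 0.86, Eb = 0.9, Ea = 0.79
E = 0.86 * 0.9 * 0.79 * 100 = 61.1460%

61.1460 %


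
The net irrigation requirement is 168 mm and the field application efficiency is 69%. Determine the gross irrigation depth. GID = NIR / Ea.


Ea = 69% = 0.69
GID = NIR / Ea = 168 / 0.69 = 243.4783 mm

243.4783 mm


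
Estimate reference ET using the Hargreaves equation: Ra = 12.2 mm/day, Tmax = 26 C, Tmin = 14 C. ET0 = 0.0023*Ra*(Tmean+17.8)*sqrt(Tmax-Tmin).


Tmean = (Tmax + Tmin)/2 = (26 + 14)/2 = 20.0
ET0 = 0.0023 * 12.2 * (20.0 + 17.8) * sqrt(26 - 14)
ET0 = 0.0023 * 12.2 * 37.8 * 3.464102

3.6743 mm/day


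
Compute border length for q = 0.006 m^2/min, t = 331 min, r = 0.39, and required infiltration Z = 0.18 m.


L = q*t/((1+r)*Z)
L = 0.006*331/((1+0.39)*0.18)
L = 1.986/0.2502

7.9376 m


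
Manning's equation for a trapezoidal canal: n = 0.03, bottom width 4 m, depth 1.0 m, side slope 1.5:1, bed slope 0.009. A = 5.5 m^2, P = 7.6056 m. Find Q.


R = A/P = 5.5/7.6056 = 0.723151
Q = (1/0.03) * 5.5 * 0.723151^(2/3) * 0.009^0.5

14.0125 m^3/s


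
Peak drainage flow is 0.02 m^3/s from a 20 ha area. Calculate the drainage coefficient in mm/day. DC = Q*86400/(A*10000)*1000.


DC = Q * 86400 / (A * 10000) * 1000
DC = 0.02 * 86400 / (20 * 10000) * 1000
DC = 1728000.0000 / 200000

8.6400 mm/day


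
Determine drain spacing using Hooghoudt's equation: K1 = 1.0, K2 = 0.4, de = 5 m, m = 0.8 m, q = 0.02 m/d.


S^2 = 8*K2*de*m/q + 4*K1*m^2/q
S^2 = 8*0.4*5*0.8/0.02 + 4*1.0*0.8^2/0.02
S = sqrt(768.0000)

27.7128 m


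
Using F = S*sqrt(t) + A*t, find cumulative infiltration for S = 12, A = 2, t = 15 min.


F = S*sqrt(t) + A*t
F = 12*sqrt(15) + 2*15
F = 12*3.872983 + 30

76.4758 mm


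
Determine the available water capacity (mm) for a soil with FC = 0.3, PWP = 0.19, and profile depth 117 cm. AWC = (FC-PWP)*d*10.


AWC = (FC - PWP) * d * 10
AWC = (0.3 - 0.19) * 117 * 10
AWC = 0.1100 * 117 * 10

128.7000 mm


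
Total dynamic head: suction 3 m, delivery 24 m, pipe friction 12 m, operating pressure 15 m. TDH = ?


TDH = Hs + Hd + hf + Hp = 3 + 24 + 12 + 15 = 54

54 m


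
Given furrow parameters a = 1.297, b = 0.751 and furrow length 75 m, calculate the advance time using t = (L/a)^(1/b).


t = (L/a)^(1/b)
t = (75/1.297)^(1/0.751)
t = 57.825752^(1/0.751)

222.0069 min


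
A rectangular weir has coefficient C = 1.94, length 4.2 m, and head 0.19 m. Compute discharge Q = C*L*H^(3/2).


Q = C * L * H^(3/2) = 1.94 * 4.2 * 0.19^1.5 = 1.94 * 4.2 * 0.082819

0.6748 m^3/s


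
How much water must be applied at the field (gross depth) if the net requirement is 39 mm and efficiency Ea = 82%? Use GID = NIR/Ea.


Ea = 82% = 0.82
GID = NIR / Ea = 39 / 0.82 = 47.5610 mm

47.5610 mm


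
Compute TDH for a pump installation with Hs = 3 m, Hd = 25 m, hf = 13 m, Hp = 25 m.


TDH = Hs + Hd + hf + Hp = 3 + 25 + 13 + 25 = 66

66 m


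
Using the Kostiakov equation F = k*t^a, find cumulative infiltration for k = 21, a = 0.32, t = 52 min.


F = k * t^a = 21 * 52^0.32
F = 21 * 3.540960

74.3602 mm


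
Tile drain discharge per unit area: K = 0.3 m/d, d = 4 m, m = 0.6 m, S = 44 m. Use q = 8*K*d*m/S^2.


q = 8*K*d*m/S^2
q = 8*0.3*4*0.6/44^2
q = 5.7600 / 1936

0.0030 m/d


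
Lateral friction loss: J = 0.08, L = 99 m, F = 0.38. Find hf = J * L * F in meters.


hf = J * L * F = 0.08 * 99 * 0.38 = 3.0096 m

3.0096 m


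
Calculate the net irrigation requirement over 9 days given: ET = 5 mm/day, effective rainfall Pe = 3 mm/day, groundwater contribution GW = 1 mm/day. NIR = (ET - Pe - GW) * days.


Daily deficit = ET - Pe - GW = 5 - 3 - 1 = 1 mm/day
NIR = 1 * 9 = 9 mm

9.0000 mm


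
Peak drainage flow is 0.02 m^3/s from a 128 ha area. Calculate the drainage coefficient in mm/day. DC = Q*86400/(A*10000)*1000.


DC = Q * 86400 / (A * 10000) * 1000
DC = 0.02 * 86400 / (128 * 10000) * 1000
DC = 1728000.0000 / 1280000

1.3500 mm/day


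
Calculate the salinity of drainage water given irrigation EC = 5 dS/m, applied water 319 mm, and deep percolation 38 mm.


EC_dw = EC_iw * D_iw / D_dw
EC_dw = 5 * 319 / 38
EC_dw = 1595 / 38

41.9737 dS/m


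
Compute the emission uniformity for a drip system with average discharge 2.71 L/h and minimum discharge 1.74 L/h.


EU = (q_min/q_avg)*100 = (1.74/2.71)*100 = 64.2066%

64.2066 %


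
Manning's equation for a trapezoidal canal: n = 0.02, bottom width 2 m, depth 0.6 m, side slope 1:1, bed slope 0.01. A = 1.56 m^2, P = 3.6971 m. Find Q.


R = A/P = 1.56/3.6971 = 0.421952
Q = (1/0.02) * 1.56 * 0.421952^(2/3) * 0.01^0.5

4.3880 m^3/s


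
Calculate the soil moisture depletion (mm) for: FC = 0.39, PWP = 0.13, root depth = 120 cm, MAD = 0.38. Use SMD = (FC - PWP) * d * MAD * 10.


SMD = (FC - PWP) * d * MAD * 10
SMD = (0.39 - 0.13) * 120 * 0.38 * 10
SMD = 0.2600 * 120 * 0.38 * 10

118.5600 mm


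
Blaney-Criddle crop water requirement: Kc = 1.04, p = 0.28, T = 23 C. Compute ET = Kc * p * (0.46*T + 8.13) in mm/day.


ET = Kc * p * (0.46*T + 8.13)
ET = 1.04 * 0.28 * (0.46*23 + 8.13)
ET = 1.04 * 0.28 * 18.7100

5.4484 mm/day


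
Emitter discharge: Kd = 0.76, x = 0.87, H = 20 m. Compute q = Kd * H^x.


q = Kd * H^x = 0.76 * 20^0.87 = 0.76 * 13.548652

10.2970 L/h


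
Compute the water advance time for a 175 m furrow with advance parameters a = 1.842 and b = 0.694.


t = (L/a)^(1/b)
t = (175/1.842)^(1/0.694)
t = 95.005429^(1/0.694)

707.5898 min


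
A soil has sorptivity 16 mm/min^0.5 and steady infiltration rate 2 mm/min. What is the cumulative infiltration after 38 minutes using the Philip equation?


F = S*sqrt(t) + A*t
F = 16*sqrt(38) + 2*38
F = 16*6.164414 + 76

174.6306 mm


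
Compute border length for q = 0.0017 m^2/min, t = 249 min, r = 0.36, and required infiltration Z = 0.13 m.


L = q*t/((1+r)*Z)
L = 0.0017*249/((1+0.36)*0.13)
L = 0.4233/0.1768

2.3942 m


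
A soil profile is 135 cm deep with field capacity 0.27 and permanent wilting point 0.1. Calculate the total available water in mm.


AWC = (FC - PWP) * d * 10
AWC = (0.27 - 0.1) * 135 * 10
AWC = 0.1700 * 135 * 10

229.5000 mm


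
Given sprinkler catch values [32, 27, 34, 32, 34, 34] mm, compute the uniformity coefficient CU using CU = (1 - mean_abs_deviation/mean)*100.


mean = 32.166667 mm
MAD = 1.833333 mm
CU = (1 - 1.833333/32.166667)*100

94.3005 %


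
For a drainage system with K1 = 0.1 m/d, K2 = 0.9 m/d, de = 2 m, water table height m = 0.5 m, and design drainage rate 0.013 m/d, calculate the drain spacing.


S^2 = 8*K2*de*m/q + 4*K1*m^2/q
S^2 = 8*0.9*2*0.5/0.013 + 4*0.1*0.5^2/0.013
S = sqrt(561.5385)

23.6968 m


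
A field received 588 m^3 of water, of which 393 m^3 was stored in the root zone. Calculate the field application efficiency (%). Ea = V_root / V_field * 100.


Ea = V_root / V_field * 100 = 393 / 588 * 100 = 66.8367%

66.8367 %


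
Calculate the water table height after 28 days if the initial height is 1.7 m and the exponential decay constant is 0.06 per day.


m = m0 * exp(-k*t)
m = 1.7 * exp(-0.06 * 28)
m = 1.7 * exp(-1.6800)

0.3168 m


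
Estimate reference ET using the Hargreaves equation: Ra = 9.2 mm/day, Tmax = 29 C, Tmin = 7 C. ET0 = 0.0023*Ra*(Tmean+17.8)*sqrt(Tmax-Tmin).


Tmean = (Tmax + Tmin)/2 = (29 + 7)/2 = 18.0
ET0 = 0.0023 * 9.2 * (18.0 + 17.8) * sqrt(29 - 7)
ET0 = 0.0023 * 9.2 * 35.8 * 4.690416

3.5531 mm/day


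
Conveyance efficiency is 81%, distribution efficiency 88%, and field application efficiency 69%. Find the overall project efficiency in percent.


Ec = 0.81, Eb = 0.88, Ea = 0.69
E = 0.81 * 0.88 * 0.69 * 100 = 49.1832%

49.1832 %


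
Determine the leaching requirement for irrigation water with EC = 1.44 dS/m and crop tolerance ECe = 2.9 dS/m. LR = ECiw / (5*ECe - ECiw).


LR = ECiw / (5*ECe - ECiw)
LR = 1.44 / (5*2.9 - 1.44)
LR = 1.44 / 13.0600

0.1103


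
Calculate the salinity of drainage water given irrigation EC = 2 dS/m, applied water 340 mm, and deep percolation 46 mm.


EC_dw = EC_iw * D_iw / D_dw
EC_dw = 2 * 340 / 46
EC_dw = 680 / 46

14.7826 dS/m


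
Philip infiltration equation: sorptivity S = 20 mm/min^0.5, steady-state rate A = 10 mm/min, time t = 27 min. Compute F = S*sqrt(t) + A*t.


F = S*sqrt(t) + A*t
F = 20*sqrt(27) + 10*27
F = 20*5.196152 + 270

373.9230 mm


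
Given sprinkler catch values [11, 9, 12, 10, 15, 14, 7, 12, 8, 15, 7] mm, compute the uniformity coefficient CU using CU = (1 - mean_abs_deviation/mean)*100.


mean = 10.909091 mm
MAD = 2.462810 mm
CU = (1 - 2.462810/10.909091)*100

77.4242 %


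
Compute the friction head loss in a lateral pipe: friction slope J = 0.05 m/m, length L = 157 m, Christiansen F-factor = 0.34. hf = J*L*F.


hf = J * L * F = 0.05 * 157 * 0.34 = 2.6690 m

2.6690 m


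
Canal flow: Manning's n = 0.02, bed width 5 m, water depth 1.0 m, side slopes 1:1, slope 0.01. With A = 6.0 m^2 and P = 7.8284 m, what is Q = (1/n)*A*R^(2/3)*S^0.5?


R = A/P = 6.0/7.8284 = 0.766440
Q = (1/0.02) * 6.0 * 0.766440^(2/3) * 0.01^0.5

25.1250 m^3/s


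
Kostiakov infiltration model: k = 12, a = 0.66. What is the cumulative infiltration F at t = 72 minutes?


F = k * t^a = 12 * 72^0.66
F = 12 * 16.820521

201.8463 mm


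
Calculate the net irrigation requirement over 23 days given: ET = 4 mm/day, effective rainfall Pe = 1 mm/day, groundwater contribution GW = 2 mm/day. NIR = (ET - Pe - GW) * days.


Daily deficit = ET - Pe - GW = 4 - 1 - 2 = 1 mm/day
NIR = 1 * 23 = 23 mm

23.0000 mm


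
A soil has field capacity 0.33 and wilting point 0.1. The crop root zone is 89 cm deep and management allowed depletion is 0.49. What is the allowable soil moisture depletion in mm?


SMD = (FC - PWP) * d * MAD * 10
SMD = (0.33 - 0.1) * 89 * 0.49 * 10
SMD = 0.2300 * 89 * 0.49 * 10

100.3030 mm


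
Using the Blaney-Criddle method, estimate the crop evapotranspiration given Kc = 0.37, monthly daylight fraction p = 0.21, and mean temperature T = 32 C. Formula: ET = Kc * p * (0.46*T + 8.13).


ET = Kc * p * (0.46*T + 8.13)
ET = 0.37 * 0.21 * (0.46*32 + 8.13)
ET = 0.37 * 0.21 * 22.8500

1.7754 mm/day


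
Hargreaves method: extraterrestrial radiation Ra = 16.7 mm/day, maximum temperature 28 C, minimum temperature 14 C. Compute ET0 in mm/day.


Tmean = (Tmax + Tmin)/2 = (28 + 14)/2 = 21.0
ET0 = 0.0023 * 16.7 * (21.0 + 17.8) * sqrt(28 - 14)
ET0 = 0.0023 * 16.7 * 38.8 * 3.741657

5.5762 mm/day


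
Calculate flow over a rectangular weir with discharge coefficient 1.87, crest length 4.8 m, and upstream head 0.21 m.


Q = C * L * H^(3/2) = 1.87 * 4.8 * 0.21^1.5 = 1.87 * 4.8 * 0.096234

0.8638 m^3/s


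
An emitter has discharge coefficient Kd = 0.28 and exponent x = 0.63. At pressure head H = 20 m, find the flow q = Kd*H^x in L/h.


q = Kd * H^x = 0.28 * 20^0.63 = 0.28 * 6.601595

1.8484 L/h


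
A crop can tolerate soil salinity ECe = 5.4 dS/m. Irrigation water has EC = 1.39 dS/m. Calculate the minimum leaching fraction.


LR = ECiw / (5*ECe - ECiw)
LR = 1.39 / (5*5.4 - 1.39)
LR = 1.39 / 25.6100

0.0543


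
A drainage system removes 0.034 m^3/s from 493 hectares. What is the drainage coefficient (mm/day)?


DC = Q * 86400 / (A * 10000) * 1000
DC = 0.034 * 86400 / (493 * 10000) * 1000
DC = 2937600.0000 / 4930000

0.5959 mm/day


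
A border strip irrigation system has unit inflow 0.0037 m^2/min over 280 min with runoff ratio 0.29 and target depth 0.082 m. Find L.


L = q*t/((1+r)*Z)
L = 0.0037*280/((1+0.29)*0.082)
L = 1.036/0.10578

9.7939 m


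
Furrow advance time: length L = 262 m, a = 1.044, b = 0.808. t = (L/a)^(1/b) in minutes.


t = (L/a)^(1/b)
t = (262/1.044)^(1/0.808)
t = 250.957854^(1/0.808)

932.8310 min


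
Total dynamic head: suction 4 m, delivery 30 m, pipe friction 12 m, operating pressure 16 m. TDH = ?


TDH = Hs + Hd + hf + Hp = 4 + 30 + 12 + 16 = 62

62 m


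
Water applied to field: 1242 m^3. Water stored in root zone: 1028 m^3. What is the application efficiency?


Ea = V_root / V_field * 100 = 1028 / 1242 * 100 = 82.7697%

82.7697 %


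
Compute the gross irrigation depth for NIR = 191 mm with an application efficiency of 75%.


Ea = 75% = 0.75
GID = NIR / Ea = 191 / 0.75 = 254.6667 mm

254.6667 mm


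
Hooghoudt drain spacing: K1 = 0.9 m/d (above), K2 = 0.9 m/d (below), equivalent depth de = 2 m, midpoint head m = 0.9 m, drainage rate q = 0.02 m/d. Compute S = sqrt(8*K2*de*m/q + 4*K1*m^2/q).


S^2 = 8*K2*de*m/q + 4*K1*m^2/q
S^2 = 8*0.9*2*0.9/0.02 + 4*0.9*0.9^2/0.02
S = sqrt(793.8000)

28.1745 m


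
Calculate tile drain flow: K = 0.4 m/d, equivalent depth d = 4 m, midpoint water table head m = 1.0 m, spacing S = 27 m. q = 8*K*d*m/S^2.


q = 8*K*d*m/S^2
q = 8*0.4*4*1.0/27^2
q = 12.8000 / 729

0.0176 m/d


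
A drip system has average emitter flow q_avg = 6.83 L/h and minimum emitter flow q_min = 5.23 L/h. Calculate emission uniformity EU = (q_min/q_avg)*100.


EU = (q_min/q_avg)*100 = (5.23/6.83)*100 = 76.5739%

76.5739 %


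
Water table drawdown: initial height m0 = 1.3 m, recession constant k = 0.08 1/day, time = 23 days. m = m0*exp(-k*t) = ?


m = m0 * exp(-k*t)
m = 1.3 * exp(-0.08 * 23)
m = 1.3 * exp(-1.8400)

0.2065 m


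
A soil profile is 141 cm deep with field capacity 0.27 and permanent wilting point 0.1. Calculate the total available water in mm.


AWC = (FC - PWP) * d * 10
AWC = (0.27 - 0.1) * 141 * 10
AWC = 0.1700 * 141 * 10

239.7000 mm


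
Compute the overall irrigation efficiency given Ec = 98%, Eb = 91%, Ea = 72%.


Ec = 0.98, Eb = 0.91, Ea = 0.72
E = 0.98 * 0.91 * 0.72 * 100 = 64.2096%

64.2096 %


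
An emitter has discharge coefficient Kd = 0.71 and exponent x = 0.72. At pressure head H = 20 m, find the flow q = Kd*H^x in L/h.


q = Kd * H^x = 0.71 * 20^0.72 = 0.71 * 8.644534

6.1376 L/h


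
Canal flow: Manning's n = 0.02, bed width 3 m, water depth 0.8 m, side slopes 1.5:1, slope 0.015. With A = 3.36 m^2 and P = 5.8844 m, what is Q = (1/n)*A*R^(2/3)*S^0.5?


R = A/P = 3.36/5.8844 = 0.571001
Q = (1/0.02) * 3.36 * 0.571001^(2/3) * 0.015^0.5

14.1616 m^3/s


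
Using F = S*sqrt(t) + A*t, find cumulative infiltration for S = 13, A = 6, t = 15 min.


F = S*sqrt(t) + A*t
F = 13*sqrt(15) + 6*15
F = 13*3.872983 + 90

140.3488 mm


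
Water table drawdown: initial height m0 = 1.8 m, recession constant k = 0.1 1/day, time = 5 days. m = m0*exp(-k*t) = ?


m = m0 * exp(-k*t)
m = 1.8 * exp(-0.1 * 5)
m = 1.8 * exp(-0.5000)

1.0918 m


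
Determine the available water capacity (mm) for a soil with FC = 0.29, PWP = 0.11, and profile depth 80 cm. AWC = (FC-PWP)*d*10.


AWC = (FC - PWP) * d * 10
AWC = (0.29 - 0.11) * 80 * 10
AWC = 0.1800 * 80 * 10

144.0000 mm


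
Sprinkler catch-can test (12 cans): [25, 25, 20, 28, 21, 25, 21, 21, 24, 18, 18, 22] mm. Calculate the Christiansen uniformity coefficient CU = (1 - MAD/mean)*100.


mean = 22.333333 mm
MAD = 2.555556 mm
CU = (1 - 2.555556/22.333333)*100

88.5572 %


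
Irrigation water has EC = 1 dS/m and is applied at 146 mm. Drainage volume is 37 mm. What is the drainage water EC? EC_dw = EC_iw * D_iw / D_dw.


EC_dw = EC_iw * D_iw / D_dw
EC_dw = 1 * 146 / 37
EC_dw = 146 / 37

3.9459 dS/m


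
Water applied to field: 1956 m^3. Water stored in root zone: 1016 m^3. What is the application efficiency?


Ea = V_root / V_field * 100 = 1016 / 1956 * 100 = 51.9427%

51.9427 %


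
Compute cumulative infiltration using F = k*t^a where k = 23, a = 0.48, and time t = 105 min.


F = k * t^a = 23 * 105^0.48
F = 23 * 9.336215

214.7329 mm


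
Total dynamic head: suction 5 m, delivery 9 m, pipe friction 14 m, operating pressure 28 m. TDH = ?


TDH = Hs + Hd + hf + Hp = 5 + 9 + 14 + 28 = 56

56 m


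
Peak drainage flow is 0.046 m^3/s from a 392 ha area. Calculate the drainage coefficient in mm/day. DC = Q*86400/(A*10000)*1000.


DC = Q * 86400 / (A * 10000) * 1000
DC = 0.046 * 86400 / (392 * 10000) * 1000
DC = 3974400.0000 / 3920000

1.0139 mm/day


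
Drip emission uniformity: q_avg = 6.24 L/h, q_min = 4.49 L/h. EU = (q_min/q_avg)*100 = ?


EU = (q_min/q_avg)*100 = (4.49/6.24)*100 = 71.9551%

71.9551 %


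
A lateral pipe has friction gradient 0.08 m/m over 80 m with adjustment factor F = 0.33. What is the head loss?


hf = J * L * F = 0.08 * 80 * 0.33 = 2.1120 m

2.1120 m


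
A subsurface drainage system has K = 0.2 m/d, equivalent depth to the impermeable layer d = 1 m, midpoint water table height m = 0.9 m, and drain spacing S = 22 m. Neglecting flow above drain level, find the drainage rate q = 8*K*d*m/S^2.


q = 8*K*d*m/S^2
q = 8*0.2*1*0.9/22^2
q = 1.4400 / 484

0.0030 m/d


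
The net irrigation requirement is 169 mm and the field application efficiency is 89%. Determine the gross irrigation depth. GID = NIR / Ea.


Ea = 89% = 0.89
GID = NIR / Ea = 169 / 0.89 = 189.8876 mm

189.8876 mm


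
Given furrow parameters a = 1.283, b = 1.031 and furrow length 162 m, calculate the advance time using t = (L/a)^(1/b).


t = (L/a)^(1/b)
t = (162/1.283)^(1/1.031)
t = 126.266563^(1/1.031)

109.1709 min


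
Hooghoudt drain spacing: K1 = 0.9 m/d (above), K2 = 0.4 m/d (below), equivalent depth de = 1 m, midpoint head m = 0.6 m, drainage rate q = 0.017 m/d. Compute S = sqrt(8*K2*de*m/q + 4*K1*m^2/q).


S^2 = 8*K2*de*m/q + 4*K1*m^2/q
S^2 = 8*0.4*1*0.6/0.017 + 4*0.9*0.6^2/0.017
S = sqrt(189.1765)

13.7541 m


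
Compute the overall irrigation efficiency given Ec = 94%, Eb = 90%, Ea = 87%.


Ec = 0.94, Eb = 0.9, Ea = 0.87
E = 0.94 * 0.9 * 0.87 * 100 = 73.6020%

73.6020 %


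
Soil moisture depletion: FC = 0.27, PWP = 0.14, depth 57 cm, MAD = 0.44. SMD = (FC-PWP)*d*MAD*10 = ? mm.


SMD = (FC - PWP) * d * MAD * 10
SMD = (0.27 - 0.14) * 57 * 0.44 * 10
SMD = 0.1300 * 57 * 0.44 * 10

32.6040 mm


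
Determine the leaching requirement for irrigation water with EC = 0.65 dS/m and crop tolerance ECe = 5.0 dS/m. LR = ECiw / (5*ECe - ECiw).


LR = ECiw / (5*ECe - ECiw)
LR = 0.65 / (5*5.0 - 0.65)
LR = 0.65 / 24.3500

0.0267


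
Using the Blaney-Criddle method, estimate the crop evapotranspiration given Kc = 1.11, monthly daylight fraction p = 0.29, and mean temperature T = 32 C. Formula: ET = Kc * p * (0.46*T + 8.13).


ET = Kc * p * (0.46*T + 8.13)
ET = 1.11 * 0.29 * (0.46*32 + 8.13)
ET = 1.11 * 0.29 * 22.8500

7.3554 mm/day


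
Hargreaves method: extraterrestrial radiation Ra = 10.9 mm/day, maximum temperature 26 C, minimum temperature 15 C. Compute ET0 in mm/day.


Tmean = (Tmax + Tmin)/2 = (26 + 15)/2 = 20.5
ET0 = 0.0023 * 10.9 * (20.5 + 17.8) * sqrt(26 - 15)
ET0 = 0.0023 * 10.9 * 38.3 * 3.316625

3.1846 mm/day


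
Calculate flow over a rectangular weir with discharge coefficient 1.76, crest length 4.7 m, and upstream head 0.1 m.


Q = C * L * H^(3/2) = 1.76 * 4.7 * 0.1^1.5 = 1.76 * 4.7 * 0.031623

0.2616 m^3/s


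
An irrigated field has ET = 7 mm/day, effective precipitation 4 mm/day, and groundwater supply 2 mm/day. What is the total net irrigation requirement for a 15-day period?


Daily deficit = ET - Pe - GW = 7 - 4 - 2 = 1 mm/day
NIR = 1 * 15 = 15 mm

15.0000 mm


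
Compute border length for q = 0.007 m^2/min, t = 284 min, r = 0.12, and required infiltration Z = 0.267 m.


L = q*t/((1+r)*Z)
L = 0.007*284/((1+0.12)*0.267)
L = 1.988/0.29904

6.6479 m


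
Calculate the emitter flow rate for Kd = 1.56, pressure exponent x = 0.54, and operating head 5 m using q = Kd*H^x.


q = Kd * H^x = 1.56 * 5^0.54 = 1.56 * 2.384755

3.7202 L/h


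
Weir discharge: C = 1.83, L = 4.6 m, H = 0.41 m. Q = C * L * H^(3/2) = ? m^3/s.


Q = C * L * H^(3/2) = 1.83 * 4.6 * 0.41^1.5 = 1.83 * 4.6 * 0.262528

2.2100 m^3/s


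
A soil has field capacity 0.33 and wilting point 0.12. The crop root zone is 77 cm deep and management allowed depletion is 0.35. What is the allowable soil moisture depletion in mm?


SMD = (FC - PWP) * d * MAD * 10
SMD = (0.33 - 0.12) * 77 * 0.35 * 10
SMD = 0.2100 * 77 * 0.35 * 10

56.5950 mm


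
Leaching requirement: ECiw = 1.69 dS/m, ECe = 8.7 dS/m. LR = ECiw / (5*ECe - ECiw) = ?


LR = ECiw / (5*ECe - ECiw)
LR = 1.69 / (5*8.7 - 1.69)
LR = 1.69 / 41.8100

0.0404


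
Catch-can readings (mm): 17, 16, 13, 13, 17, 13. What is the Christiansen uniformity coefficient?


mean = 14.833333 mm
MAD = 1.833333 mm
CU = (1 - 1.833333/14.833333)*100

87.6405 %


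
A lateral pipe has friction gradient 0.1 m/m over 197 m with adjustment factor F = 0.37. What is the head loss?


hf = J * L * F = 0.1 * 197 * 0.37 = 7.2890 m

7.2890 m


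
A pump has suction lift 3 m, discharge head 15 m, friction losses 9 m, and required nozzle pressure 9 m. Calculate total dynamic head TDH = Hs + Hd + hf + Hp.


TDH = Hs + Hd + hf + Hp = 3 + 15 + 9 + 9 = 36

36 m


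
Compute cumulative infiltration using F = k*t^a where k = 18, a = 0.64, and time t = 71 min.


F = k * t^a = 18 * 71^0.64
F = 18 * 15.304014

275.4723 mm


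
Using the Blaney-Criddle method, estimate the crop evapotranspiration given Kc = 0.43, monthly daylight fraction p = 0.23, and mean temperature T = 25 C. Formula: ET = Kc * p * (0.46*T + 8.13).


ET = Kc * p * (0.46*T + 8.13)
ET = 0.43 * 0.23 * (0.46*25 + 8.13)
ET = 0.43 * 0.23 * 19.6300

1.9414 mm/day


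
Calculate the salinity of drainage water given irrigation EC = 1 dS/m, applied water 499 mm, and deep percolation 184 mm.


EC_dw = EC_iw * D_iw / D_dw
EC_dw = 1 * 499 / 184
EC_dw = 499 / 184

2.7120 dS/m


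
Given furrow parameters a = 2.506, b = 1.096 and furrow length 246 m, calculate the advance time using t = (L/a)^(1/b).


t = (L/a)^(1/b)
t = (246/2.506)^(1/1.096)
t = 98.164405^(1/1.096)

65.6865 min


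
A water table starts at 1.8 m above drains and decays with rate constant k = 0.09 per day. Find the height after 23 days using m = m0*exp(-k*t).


m = m0 * exp(-k*t)
m = 1.8 * exp(-0.09 * 23)
m = 1.8 * exp(-2.0700)

0.2271 m


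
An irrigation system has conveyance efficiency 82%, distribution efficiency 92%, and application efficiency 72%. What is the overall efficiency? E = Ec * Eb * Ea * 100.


Ec = 0.82, Eb = 0.92, Ea = 0.72
E = 0.82 * 0.92 * 0.72 * 100 = 54.3168%

54.3168 %


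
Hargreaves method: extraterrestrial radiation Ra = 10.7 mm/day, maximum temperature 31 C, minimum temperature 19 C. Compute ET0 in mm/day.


Tmean = (Tmax + Tmin)/2 = (31 + 19)/2 = 25.0
ET0 = 0.0023 * 10.7 * (25.0 + 17.8) * sqrt(31 - 19)
ET0 = 0.0023 * 10.7 * 42.8 * 3.464102

3.6488 mm/day


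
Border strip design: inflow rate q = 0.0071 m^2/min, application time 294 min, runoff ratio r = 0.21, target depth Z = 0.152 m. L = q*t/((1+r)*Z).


L = q*t/((1+r)*Z)
L = 0.0071*294/((1+0.21)*0.152)
L = 2.0874/0.18392

11.3495 m


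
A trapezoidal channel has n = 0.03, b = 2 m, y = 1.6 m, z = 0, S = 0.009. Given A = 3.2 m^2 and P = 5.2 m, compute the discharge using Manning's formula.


R = A/P = 3.2/5.2 = 0.615385
Q = (1/0.03) * 3.2 * 0.615385^(2/3) * 0.009^0.5

7.3212 m^3/s


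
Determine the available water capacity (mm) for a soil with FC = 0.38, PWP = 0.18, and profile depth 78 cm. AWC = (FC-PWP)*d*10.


AWC = (FC - PWP) * d * 10
AWC = (0.38 - 0.18) * 78 * 10
AWC = 0.2000 * 78 * 10

156.0000 mm


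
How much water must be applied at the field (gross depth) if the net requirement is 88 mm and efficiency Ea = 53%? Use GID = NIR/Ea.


Ea = 53% = 0.53
GID = NIR / Ea = 88 / 0.53 = 166.0377 mm

166.0377 mm
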